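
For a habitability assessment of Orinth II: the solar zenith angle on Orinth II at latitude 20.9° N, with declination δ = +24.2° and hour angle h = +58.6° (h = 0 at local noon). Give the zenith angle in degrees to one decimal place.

θ_z = 53.8°

cos θ_z = sin ϕ sin δ + cos ϕ cos δ cos h = 0.146235 + 0.443956 = 0.590191.
θ_z = arccos(0.590191) = 53.8°.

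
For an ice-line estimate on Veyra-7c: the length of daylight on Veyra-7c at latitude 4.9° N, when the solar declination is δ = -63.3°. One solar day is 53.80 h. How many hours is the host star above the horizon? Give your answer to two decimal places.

cos H₀ = −tan φ · tan δ = −tan(+4.9°) × tan(-63.300°) = 0.1705, so H₀ = 1.3995 rad = 80.19°.
Daylight = 2H₀/(2π) × 53.80 h = (1.3995/π) × 53.80 = 23.97 h.

23.97 h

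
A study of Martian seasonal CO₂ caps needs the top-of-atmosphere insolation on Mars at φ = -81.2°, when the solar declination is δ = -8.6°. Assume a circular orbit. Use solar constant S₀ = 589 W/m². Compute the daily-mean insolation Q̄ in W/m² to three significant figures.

cos H₀ = −tan(-81.2°) tan(-8.600°) = -0.9769, H₀ = 2.9263 rad.
Bracket: H₀ sin φ sin δ + cos φ cos δ sin H₀ = 2.9263×-0.98823×-0.14954 + 0.15299×0.98876×0.21359 = 0.432448 + 0.032310 = 0.464758.
Q̄ = (S₀/π) × [bracket] = (589/π) × 0.464758 = 87.13 W/m².

Q̄ ≈ 87.1 W/m²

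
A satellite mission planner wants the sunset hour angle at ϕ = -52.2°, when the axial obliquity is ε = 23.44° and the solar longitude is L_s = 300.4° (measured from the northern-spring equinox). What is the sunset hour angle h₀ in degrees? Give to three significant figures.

Solar declination: sin δ = sin ε · sin L_s = sin 23.44° × sin 300.4° = -0.34310, so δ = -20.066°.
cos h₀ = −tan ϕ · tan δ = −tan(-52.2°) × tan(-20.066°) = -0.4709, so h₀ = 2.0611 rad = 118.09°.

h₀ = 118°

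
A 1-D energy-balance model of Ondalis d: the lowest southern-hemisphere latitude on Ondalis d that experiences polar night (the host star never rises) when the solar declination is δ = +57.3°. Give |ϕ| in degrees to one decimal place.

Polar night requires cos h₀ = −tan ϕ tan δ ≥ 1, i.e. tan ϕ tan δ ≤ −1.
The boundary is |tan ϕ| · |tan δ| = 1, so |ϕ| = 90° − |δ| = 90° − 57.3° = 32.7° in the southern hemisphere.

|ϕ| = 32.7°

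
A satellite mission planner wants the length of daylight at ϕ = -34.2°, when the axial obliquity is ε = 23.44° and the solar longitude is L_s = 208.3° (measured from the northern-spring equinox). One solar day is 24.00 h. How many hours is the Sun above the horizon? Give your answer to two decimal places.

Solar declination: sin δ = sin ε · sin L_s = sin 23.44° × sin 208.3° = -0.18859, so δ = -10.870°.
cos h₀ = −tan ϕ · tan δ = −tan(-34.2°) × tan(-10.870°) = -0.1305, so h₀ = 1.7017 rad = 97.50°.
Daylight = 2h₀/(2π) × 24.00 h = (1.7017/π) × 24.00 = 13.00 h.

13.00 h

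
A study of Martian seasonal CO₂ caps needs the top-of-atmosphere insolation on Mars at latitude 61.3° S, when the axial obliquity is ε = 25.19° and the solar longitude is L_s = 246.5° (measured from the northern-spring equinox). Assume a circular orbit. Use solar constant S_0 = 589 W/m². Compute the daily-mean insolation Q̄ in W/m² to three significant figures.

Q̄ ≈ 210 W/m²

Solar declination: sin δ = sin ε · sin L_s = sin 25.19° × sin 246.5° = -0.39032, so δ = -22.974°.
cos h₀ = −tan(-61.3°) tan(-22.974°) = -0.7744, h₀ = 2.4565 rad.
Bracket: h₀ sin ϕ sin δ + cos ϕ cos δ sin h₀ = 2.4565×-0.87715×-0.39032 + 0.48022×0.92068×0.63275 = 0.841030 + 0.279757 = 1.120787.
Q̄ = (S_0/π) × [bracket] = (589/π) × 1.120787 = 210.1 W/m².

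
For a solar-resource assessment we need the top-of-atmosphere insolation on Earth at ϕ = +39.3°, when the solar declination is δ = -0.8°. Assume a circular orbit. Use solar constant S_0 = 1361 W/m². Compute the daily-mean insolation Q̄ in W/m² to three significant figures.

Q̄ ≈ 329 W/m²

cos h₀ = −tan(+39.3°) tan(-0.800°) = 0.0114, h₀ = 1.5594 rad.
Bracket: h₀ sin ϕ sin δ + cos ϕ cos δ sin h₀ = 1.5594×0.63338×-0.01396 + 0.77384×0.99990×0.99993 = -0.013788 + 0.773708 = 0.759920.
Q̄ = (S_0/π) × [bracket] = (1361/π) × 0.759920 = 329.2 W/m².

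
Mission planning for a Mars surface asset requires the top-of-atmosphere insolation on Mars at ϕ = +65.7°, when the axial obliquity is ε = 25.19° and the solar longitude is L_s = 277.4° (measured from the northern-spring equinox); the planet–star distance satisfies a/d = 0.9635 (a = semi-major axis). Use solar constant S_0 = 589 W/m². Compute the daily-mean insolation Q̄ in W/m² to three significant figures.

Q̄ ≈ 0.00 W/m²

Solar declination: sin δ = sin ε · sin L_s = sin 25.19° × sin 277.4° = -0.42208, so δ = -24.966°.
cos h₀ = −tan(+65.7°) tan(-24.966°) = 1.0311 ≥ 1 ⇒ polar night, h₀ = 0 and Q̄ = 0.
Inverse-square distance factor (a/d)² = 0.9635² = 0.928332.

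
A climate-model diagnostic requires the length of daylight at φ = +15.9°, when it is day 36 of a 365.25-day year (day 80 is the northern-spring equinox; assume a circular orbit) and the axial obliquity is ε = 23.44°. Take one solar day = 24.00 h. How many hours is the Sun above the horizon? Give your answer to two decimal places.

Solar longitude: λ_s = 360° × (36 − 80)/365.25 = -43.368°, i.e. -43.368° + 360° = 316.632°.
sin δ = sin 23.44° × sin 316.632° = -0.27315, so δ = -15.852°.
cos H₀ = −tan φ · tan δ = −tan(+15.9°) × tan(-15.852°) = 0.0809, so H₀ = 1.4898 rad = 85.36°.
Daylight = 2H₀/(2π) × 24.00 h = (1.4898/π) × 24.00 = 11.38 h.

11.38 h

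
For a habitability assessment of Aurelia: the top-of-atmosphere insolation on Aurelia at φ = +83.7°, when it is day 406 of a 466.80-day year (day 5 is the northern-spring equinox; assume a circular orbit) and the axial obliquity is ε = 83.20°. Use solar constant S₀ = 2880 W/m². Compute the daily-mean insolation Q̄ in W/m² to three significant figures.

Solar longitude: λ_s = 360° × (406 − 5)/466.80 = 309.254°.
sin δ = sin 83.20° × sin 309.254° = -0.76890, so δ = -50.255°.
cos H₀ = −tan(+83.7°) tan(-50.255°) = 10.8928 ≥ 1 ⇒ polar night, H₀ = 0 and Q̄ = 0.

Q̄ ≈ 0.00 W/m²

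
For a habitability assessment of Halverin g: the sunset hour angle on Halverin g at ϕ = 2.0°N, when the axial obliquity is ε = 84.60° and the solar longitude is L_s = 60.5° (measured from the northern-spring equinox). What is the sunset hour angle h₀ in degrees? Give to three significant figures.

h₀ = 93.5°

Solar declination: sin δ = sin ε · sin L_s = sin 84.60° × sin 60.5° = 0.86649, so δ = +60.054°.
cos h₀ = −tan ϕ · tan δ = −tan(+2.0°) × tan(+60.054°) = -0.0606, so h₀ = 1.6314 rad = 93.48°.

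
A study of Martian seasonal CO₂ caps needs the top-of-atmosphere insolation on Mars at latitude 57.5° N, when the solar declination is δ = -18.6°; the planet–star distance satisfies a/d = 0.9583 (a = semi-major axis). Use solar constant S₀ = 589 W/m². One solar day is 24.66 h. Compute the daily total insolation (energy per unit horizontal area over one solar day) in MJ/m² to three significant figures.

cos H₀ = −tan(+57.5°) tan(-18.600°) = 0.5283, H₀ = 1.0142 rad.
Bracket: H₀ sin φ sin δ + cos φ cos δ sin H₀ = 1.0142×0.84339×-0.31896 + 0.53730×0.94777×0.84908 = -0.272828 + 0.432383 = 0.159555.
Inverse-square distance factor (a/d)² = 0.9583² = 0.918339.
Q̄ = (S₀/π) × 0.918339 × [bracket] = (589/π) × 0.918339 × 0.159555 = 27.471 W/m².
Daily total = Q̄ × 24.66 h × 3600 s/h = 27.471 × 24.66 × 3600 / 10⁶ = 2.439 MJ/m².

2.44 MJ/m²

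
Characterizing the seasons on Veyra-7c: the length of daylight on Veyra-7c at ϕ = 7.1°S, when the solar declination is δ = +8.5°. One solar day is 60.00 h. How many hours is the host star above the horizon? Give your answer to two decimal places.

cos h₀ = −tan ϕ · tan δ = −tan(-7.1°) × tan(+8.500°) = 0.0186, so h₀ = 1.5522 rad = 88.93°.
Daylight = 2h₀/(2π) × 60.00 h = (1.5522/π) × 60.00 = 29.64 h.

29.64 h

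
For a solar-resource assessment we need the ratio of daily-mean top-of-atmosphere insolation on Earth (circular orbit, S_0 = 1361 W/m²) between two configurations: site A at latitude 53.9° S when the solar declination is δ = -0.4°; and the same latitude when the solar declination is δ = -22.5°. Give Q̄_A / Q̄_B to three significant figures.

— Configuration A (ϕ=-53.9°):
cos h₀ = −tan(-53.9°) tan(-0.400°) = -0.0096, h₀ = 1.5804 rad.
Bracket: h₀ sin ϕ sin δ + cos ϕ cos δ sin h₀ = 1.5804×-0.80799×-0.00698 + 0.58920×0.99998×0.99995 = 0.008913 + 0.589159 = 0.598072.
Q̄ = (S_0/π) × [bracket] = (1361/π) × 0.598072 = 259.10 W/m².
— Configuration B (ϕ=-53.9°):
cos h₀ = −tan(-53.9°) tan(-22.500°) = -0.5680, h₀ = 2.1749 rad.
Bracket: h₀ sin ϕ sin δ + cos ϕ cos δ sin h₀ = 2.1749×-0.80799×-0.38268 + 0.58920×0.92388×0.82301 = 0.672483 + 0.448006 = 1.120489.
Q̄ = (S_0/π) × [bracket] = (1361/π) × 1.120489 = 485.42 W/m².
Ratio Q̄_A / Q̄_B = 259.10 / 485.42 = 0.5338.

Q̄_A / Q̄_B ≈ 0.534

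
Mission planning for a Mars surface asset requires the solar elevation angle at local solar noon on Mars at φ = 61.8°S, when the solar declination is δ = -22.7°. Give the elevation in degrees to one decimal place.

At local noon the hour angle is zero, so the zenith angle equals |φ − δ| = |-61.8° − (-22.700°)| = 39.100°.
Elevation = 90° − 39.100° = 50.9°.

50.9°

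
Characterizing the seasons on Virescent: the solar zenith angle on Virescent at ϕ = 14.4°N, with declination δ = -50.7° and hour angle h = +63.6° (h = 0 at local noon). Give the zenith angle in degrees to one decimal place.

θ_z = 85.4°

cos θ_z = sin ϕ sin δ + cos ϕ cos δ cos h = -0.192446 + 0.272776 = 0.080330.
θ_z = arccos(0.080330) = 85.4°.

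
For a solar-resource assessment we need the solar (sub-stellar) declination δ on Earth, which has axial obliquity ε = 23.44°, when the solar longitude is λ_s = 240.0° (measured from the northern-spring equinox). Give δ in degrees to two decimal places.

δ = -20.15°

sin δ = sin ε · sin λ_s = sin 23.44° × sin 240.0° = -0.344495.
δ = arcsin(-0.344495) = -20.15°.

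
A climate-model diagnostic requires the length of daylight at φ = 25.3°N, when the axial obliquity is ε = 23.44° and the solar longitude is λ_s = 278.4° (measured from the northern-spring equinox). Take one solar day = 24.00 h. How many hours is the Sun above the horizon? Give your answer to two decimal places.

Solar declination: sin δ = sin ε · sin λ_s = sin 23.44° × sin 278.4° = -0.39352, so δ = -23.174°.
cos H₀ = −tan φ · tan δ = −tan(+25.3°) × tan(-23.174°) = 0.2023, so H₀ = 1.3670 rad = 78.33°.
Daylight = 2H₀/(2π) × 24.00 h = (1.3670/π) × 24.00 = 10.44 h.

10.44 h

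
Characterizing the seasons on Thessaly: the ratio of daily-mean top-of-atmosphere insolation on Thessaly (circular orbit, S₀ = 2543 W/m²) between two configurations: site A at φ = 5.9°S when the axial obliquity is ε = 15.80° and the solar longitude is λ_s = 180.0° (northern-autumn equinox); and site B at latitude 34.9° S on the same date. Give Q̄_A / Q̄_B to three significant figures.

Q̄_A / Q̄_B ≈ 1.21

— Configuration A (φ=-5.9°):
Solar declination: sin δ = sin ε · sin λ_s = sin 15.80° × sin 180.0° = 0.00000, so δ = +0.000°.
cos H₀ = −tan(-5.9°) tan(+0.000°) = 0.0000, H₀ = 1.5708 rad.
Bracket: H₀ sin φ sin δ + cos φ cos δ sin H₀ = 1.5708×-0.10279×0.00000 + 0.99470×1.00000×1.00000 = -0.000000 + 0.994700 = 0.994700.
Q̄ = (S₀/π) × [bracket] = (2543/π) × 0.994700 = 805.17 W/m².
— Configuration B (φ=-34.9°):
cos H₀ = −tan(-34.9°) tan(+0.000°) = 0.0000, H₀ = 1.5708 rad.
Bracket: H₀ sin φ sin δ + cos φ cos δ sin H₀ = 1.5708×-0.57215×0.00000 + 0.82015×1.00000×1.00000 = -0.000000 + 0.820150 = 0.820150.
Q̄ = (S₀/π) × [bracket] = (2543/π) × 0.820150 = 663.88 W/m².
Ratio Q̄_A / Q̄_B = 805.17 / 663.88 = 1.213.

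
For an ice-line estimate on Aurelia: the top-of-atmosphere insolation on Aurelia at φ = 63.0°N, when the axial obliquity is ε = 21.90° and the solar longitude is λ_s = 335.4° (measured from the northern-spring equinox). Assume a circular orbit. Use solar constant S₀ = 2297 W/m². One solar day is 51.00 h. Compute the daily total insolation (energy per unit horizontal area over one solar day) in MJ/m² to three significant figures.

Solar declination: sin δ = sin ε · sin λ_s = sin 21.90° × sin 335.4° = -0.15527, so δ = -8.932°.
cos H₀ = −tan(+63.0°) tan(-8.932°) = 0.3085, H₀ = 1.2572 rad.
Bracket: H₀ sin φ sin δ + cos φ cos δ sin H₀ = 1.2572×0.89101×-0.15527 + 0.45399×0.98787×0.95123 = -0.173930 + 0.426611 = 0.252681.
Q̄ = (S₀/π) × [bracket] = (2297/π) × 0.252681 = 184.75 W/m².
Daily total = Q̄ × 51.00 h × 3600 s/h = 184.75 × 51.00 × 3600 / 10⁶ = 33.92 MJ/m².

33.9 MJ/m²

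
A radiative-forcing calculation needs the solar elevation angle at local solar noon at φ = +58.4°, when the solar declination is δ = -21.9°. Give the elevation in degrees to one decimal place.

9.7°

At local noon the hour angle is zero, so the zenith angle equals |φ − δ| = |+58.4° − (-21.900°)| = 80.300°.
Elevation = 90° − 80.300° = 9.7°.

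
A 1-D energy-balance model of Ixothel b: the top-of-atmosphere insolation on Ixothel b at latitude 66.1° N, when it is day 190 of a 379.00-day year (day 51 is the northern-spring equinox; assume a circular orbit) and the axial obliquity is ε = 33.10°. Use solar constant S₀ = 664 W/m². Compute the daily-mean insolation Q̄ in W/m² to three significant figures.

Solar longitude: λ_s = 360° × (190 − 51)/379.00 = 132.032°.
sin δ = sin 33.10° × sin 132.032° = 0.40563, so δ = +23.931°.
cos H₀ = −tan(+66.1°) tan(+23.931°) = -1.0014 ≤ −1 ⇒ polar day, H₀ = π.
Bracket: H₀ sin φ sin δ + cos φ cos δ sin H₀ = 3.1416×0.91425×0.40563 + 0.40514×0.91404×0.00000 = 1.165054 + 0.000000 = 1.165054.
Q̄ = (S₀/π) × [bracket] = (664/π) × 1.165054 = 246.2 W/m².

Q̄ ≈ 246 W/m²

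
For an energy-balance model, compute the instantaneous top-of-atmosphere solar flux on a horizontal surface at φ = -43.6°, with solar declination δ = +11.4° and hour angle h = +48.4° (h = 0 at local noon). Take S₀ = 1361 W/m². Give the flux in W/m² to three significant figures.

cos θ_z = sin φ sin δ + cos φ cos δ cos h = -0.136308 + 0.471311 = 0.335003.
Flux = S₀ · cos θ_z = 1361 × 0.335003 = 455.9 W/m².

456 W/m²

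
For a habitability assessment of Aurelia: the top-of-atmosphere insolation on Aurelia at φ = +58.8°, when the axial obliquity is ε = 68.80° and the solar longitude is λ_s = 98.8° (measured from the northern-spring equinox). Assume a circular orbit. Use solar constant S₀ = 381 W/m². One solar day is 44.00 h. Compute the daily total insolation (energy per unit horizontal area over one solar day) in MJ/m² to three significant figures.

Solar declination: sin δ = sin ε · sin λ_s = sin 68.80° × sin 98.8° = 0.92135, so δ = +67.124°.
cos H₀ = −tan(+58.8°) tan(+67.124°) = -3.9135 ≤ −1 ⇒ polar day, H₀ = π.
Bracket: H₀ sin φ sin δ + cos φ cos δ sin H₀ = 3.1416×0.85536×0.92135 + 0.51803×0.38874×0.00000 = 2.475851 + 0.000000 = 2.475851.
Q̄ = (S₀/π) × [bracket] = (381/π) × 2.475851 = 300.26 W/m².
Daily total = Q̄ × 44.00 h × 3600 s/h = 300.26 × 44.00 × 3600 / 10⁶ = 47.56 MJ/m².

47.6 MJ/m²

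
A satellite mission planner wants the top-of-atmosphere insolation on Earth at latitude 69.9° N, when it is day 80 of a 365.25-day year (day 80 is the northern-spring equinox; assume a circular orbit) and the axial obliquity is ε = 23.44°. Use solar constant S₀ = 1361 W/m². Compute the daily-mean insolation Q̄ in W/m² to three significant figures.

Solar longitude: λ_s = 360° × (80 − 80)/365.25 = 0.000°.
sin δ = sin 23.44° × sin 0.000° = 0.00000, so δ = +0.000°.
cos H₀ = −tan(+69.9°) tan(+0.000°) = -0.0000, H₀ = 1.5708 rad.
Bracket: H₀ sin φ sin δ + cos φ cos δ sin H₀ = 1.5708×0.93909×0.00000 + 0.34366×1.00000×1.00000 = 0.000000 + 0.343660 = 0.343660.
Q̄ = (S₀/π) × [bracket] = (1361/π) × 0.343660 = 148.9 W/m².

Q̄ ≈ 149 W/m²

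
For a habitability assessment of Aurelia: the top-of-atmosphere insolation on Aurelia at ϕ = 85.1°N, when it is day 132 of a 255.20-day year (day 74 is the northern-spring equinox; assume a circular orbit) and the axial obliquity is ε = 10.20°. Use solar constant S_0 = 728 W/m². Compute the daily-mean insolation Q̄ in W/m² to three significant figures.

Q̄ ≈ 127 W/m²

Solar longitude: L_s = 360° × (132 − 74)/255.20 = 81.818°.
sin δ = sin 10.20° × sin 81.818° = 0.17528, so δ = +10.095°.
cos h₀ = −tan(+85.1°) tan(+10.095°) = -2.0767 ≤ −1 ⇒ polar day, h₀ = π.
Bracket: h₀ sin ϕ sin δ + cos ϕ cos δ sin h₀ = 3.1416×0.99635×0.17528 + 0.08542×0.98452×0.00000 = 0.548650 + 0.000000 = 0.548650.
Q̄ = (S_0/π) × [bracket] = (728/π) × 0.548650 = 127.1 W/m².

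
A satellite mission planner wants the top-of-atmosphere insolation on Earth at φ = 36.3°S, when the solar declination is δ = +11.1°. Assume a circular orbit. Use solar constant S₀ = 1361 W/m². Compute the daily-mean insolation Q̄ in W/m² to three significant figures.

cos H₀ = −tan(-36.3°) tan(+11.100°) = 0.1441, H₀ = 1.4262 rad.
Bracket: H₀ sin φ sin δ + cos φ cos δ sin H₀ = 1.4262×-0.59201×0.19252 + 0.80593×0.98129×0.98956 = -0.162549 + 0.782595 = 0.620046.
Q̄ = (S₀/π) × [bracket] = (1361/π) × 0.620046 = 268.6 W/m².

Q̄ ≈ 269 W/m²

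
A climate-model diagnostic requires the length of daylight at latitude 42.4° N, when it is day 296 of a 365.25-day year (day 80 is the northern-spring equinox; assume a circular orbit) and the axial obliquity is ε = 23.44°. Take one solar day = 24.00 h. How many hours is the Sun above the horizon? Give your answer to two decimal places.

Solar longitude: λ_s = 360° × (296 − 80)/365.25 = 212.895°.
sin δ = sin 23.44° × sin 212.895° = -0.21604, so δ = -12.477°.
cos H₀ = −tan φ · tan δ = −tan(+42.4°) × tan(-12.477°) = 0.2020, so H₀ = 1.3674 rad = 78.34°.
Daylight = 2H₀/(2π) × 24.00 h = (1.3674/π) × 24.00 = 10.45 h.

10.45 h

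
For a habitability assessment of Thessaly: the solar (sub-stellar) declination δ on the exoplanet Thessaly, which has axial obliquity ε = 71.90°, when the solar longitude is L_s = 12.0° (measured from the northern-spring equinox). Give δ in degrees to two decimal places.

sin δ = sin ε · sin L_s = sin 71.90° × sin 12.0° = 0.197623.
δ = arcsin(0.197623) = +11.40°.

δ = +11.40°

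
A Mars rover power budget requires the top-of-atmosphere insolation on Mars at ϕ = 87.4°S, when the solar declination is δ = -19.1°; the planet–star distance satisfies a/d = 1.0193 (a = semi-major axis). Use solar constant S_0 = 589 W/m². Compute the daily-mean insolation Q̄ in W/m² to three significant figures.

Q̄ ≈ 200 W/m²

cos h₀ = −tan(-87.4°) tan(-19.100°) = -7.6257 ≤ −1 ⇒ polar day, h₀ = π.
Bracket: h₀ sin ϕ sin δ + cos ϕ cos δ sin h₀ = 3.1416×-0.99897×-0.32722 + 0.04536×0.94495×0.00000 = 1.026936 + 0.000000 = 1.026936.
Inverse-square distance factor (a/d)² = 1.0193² = 1.038972.
Q̄ = (S_0/π) × 1.038972 × [bracket] = (589/π) × 1.038972 × 1.026936 = 200.0 W/m².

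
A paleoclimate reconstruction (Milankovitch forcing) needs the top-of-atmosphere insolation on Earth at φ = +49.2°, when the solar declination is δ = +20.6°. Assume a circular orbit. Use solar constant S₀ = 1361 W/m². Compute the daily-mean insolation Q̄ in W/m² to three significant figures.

cos H₀ = −tan(+49.2°) tan(+20.600°) = -0.4355, H₀ = 2.0213 rad.
Bracket: H₀ sin φ sin δ + cos φ cos δ sin H₀ = 2.0213×0.75700×0.35184 + 0.65342×0.93606×0.90021 = 0.538359 + 0.550605 = 1.088964.
Q̄ = (S₀/π) × [bracket] = (1361/π) × 1.088964 = 471.8 W/m².

Q̄ ≈ 472 W/m²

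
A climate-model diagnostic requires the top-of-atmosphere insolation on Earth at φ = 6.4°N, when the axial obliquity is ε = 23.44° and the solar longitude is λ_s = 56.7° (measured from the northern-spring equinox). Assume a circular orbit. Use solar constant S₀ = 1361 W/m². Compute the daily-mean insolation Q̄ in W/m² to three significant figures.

Solar declination: sin δ = sin ε · sin λ_s = sin 23.44° × sin 56.7° = 0.33247, so δ = +19.419°.
cos H₀ = −tan(+6.4°) tan(+19.419°) = -0.0395, H₀ = 1.6103 rad.
Bracket: H₀ sin φ sin δ + cos φ cos δ sin H₀ = 1.6103×0.11147×0.33247 + 0.99377×0.94311×0.99922 = 0.059678 + 0.936503 = 0.996181.
Q̄ = (S₀/π) × [bracket] = (1361/π) × 0.996181 = 431.6 W/m².

Q̄ ≈ 432 W/m²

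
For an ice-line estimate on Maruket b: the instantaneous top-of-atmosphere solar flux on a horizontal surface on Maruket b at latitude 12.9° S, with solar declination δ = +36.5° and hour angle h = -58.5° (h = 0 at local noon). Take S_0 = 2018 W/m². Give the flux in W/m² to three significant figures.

558 W/m²

cos θ_z = sin ϕ sin δ + cos ϕ cos δ cos h = -0.132794 + 0.409413 = 0.276619.
Flux = S_0 · cos θ_z = 2018 × 0.276619 = 558.2 W/m².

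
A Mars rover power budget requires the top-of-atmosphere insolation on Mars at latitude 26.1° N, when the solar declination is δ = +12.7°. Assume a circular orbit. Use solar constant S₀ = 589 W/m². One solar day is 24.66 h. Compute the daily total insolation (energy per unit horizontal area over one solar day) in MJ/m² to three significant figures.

cos H₀ = −tan(+26.1°) tan(+12.700°) = -0.1104, H₀ = 1.6814 rad.
Bracket: H₀ sin φ sin δ + cos φ cos δ sin H₀ = 1.6814×0.43994×0.21985 + 0.89803×0.97553×0.99389 = 0.162626 + 0.870703 = 1.033329.
Q̄ = (S₀/π) × [bracket] = (589/π) × 1.033329 = 193.73 W/m².
Daily total = Q̄ × 24.66 h × 3600 s/h = 193.73 × 24.66 × 3600 / 10⁶ = 17.20 MJ/m².

17.2 MJ/m²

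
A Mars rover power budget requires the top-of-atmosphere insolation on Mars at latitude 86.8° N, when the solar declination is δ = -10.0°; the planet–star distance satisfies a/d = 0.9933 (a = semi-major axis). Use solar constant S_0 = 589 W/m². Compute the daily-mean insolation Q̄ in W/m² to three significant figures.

cos h₀ = −tan(+86.8°) tan(-10.000°) = 3.1538 ≥ 1 ⇒ polar night, h₀ = 0 and Q̄ = 0.
Inverse-square distance factor (a/d)² = 0.9933² = 0.986645.

Q̄ ≈ 0.00 W/m²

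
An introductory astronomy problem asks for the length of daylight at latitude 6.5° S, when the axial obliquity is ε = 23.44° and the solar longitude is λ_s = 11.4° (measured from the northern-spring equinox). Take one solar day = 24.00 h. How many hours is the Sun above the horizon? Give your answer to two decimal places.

Solar declination: sin δ = sin ε · sin λ_s = sin 23.44° × sin 11.4° = 0.07863, so δ = +4.510°.
cos H₀ = −tan φ · tan δ = −tan(-6.5°) × tan(+4.510°) = 0.0090, so H₀ = 1.5618 rad = 89.49°.
Daylight = 2H₀/(2π) × 24.00 h = (1.5618/π) × 24.00 = 11.93 h.

11.93 h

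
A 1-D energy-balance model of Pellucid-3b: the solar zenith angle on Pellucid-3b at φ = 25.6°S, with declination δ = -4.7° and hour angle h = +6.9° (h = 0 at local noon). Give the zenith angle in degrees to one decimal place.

cos θ_z = sin φ sin δ + cos φ cos δ cos h = 0.035404 + 0.892290 = 0.927694.
θ_z = arccos(0.927694) = 21.9°.

θ_z = 21.9°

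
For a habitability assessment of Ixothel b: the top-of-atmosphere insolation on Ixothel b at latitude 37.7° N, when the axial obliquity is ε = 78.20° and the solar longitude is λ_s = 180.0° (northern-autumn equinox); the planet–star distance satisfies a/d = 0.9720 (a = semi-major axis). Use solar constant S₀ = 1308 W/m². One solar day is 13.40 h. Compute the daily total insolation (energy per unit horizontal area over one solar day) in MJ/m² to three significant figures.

15.0 MJ/m²

Solar declination: sin δ = sin ε · sin λ_s = sin 78.20° × sin 180.0° = 0.00000, so δ = +0.000°.
cos H₀ = −tan(+37.7°) tan(+0.000°) = -0.0000, H₀ = 1.5708 rad.
Bracket: H₀ sin φ sin δ + cos φ cos δ sin H₀ = 1.5708×0.61153×0.00000 + 0.79122×1.00000×1.00000 = 0.000000 + 0.791220 = 0.791220.
Inverse-square distance factor (a/d)² = 0.9720² = 0.944784.
Q̄ = (S₀/π) × 0.944784 × [bracket] = (1308/π) × 0.944784 × 0.791220 = 311.23 W/m².
Daily total = Q̄ × 13.40 h × 3600 s/h = 311.23 × 13.40 × 3600 / 10⁶ = 15.01 MJ/m².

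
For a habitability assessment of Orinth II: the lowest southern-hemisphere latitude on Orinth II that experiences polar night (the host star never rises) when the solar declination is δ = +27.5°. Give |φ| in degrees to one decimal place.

|φ| = 62.5°

Polar night requires cos H₀ = −tan φ tan δ ≥ 1, i.e. tan φ tan δ ≤ −1.
The boundary is |tan φ| · |tan δ| = 1, so |φ| = 90° − |δ| = 90° − 27.5° = 62.5° in the southern hemisphere.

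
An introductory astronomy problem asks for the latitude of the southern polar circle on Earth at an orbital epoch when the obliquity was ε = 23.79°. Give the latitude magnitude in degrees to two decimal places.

The polar circle is the lowest latitude that experiences at least one full rotation of continuous darkness at the northern-summer solstice; it lies at |φ| = 90° − ε = 90° − 23.79° = 66.21°.

66.21°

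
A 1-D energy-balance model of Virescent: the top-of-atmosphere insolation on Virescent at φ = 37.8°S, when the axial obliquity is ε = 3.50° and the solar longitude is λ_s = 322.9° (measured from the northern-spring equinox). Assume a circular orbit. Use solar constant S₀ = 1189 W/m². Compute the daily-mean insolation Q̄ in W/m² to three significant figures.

Solar declination: sin δ = sin ε · sin λ_s = sin 3.50° × sin 322.9° = -0.03682, so δ = -2.110°.
cos H₀ = −tan(-37.8°) tan(-2.110°) = -0.0286, H₀ = 1.5994 rad.
Bracket: H₀ sin φ sin δ + cos φ cos δ sin H₀ = 1.5994×-0.61291×-0.03682 + 0.79016×0.99932×0.99959 = 0.036094 + 0.789299 = 0.825393.
Q̄ = (S₀/π) × [bracket] = (1189/π) × 0.825393 = 312.4 W/m².

Q̄ ≈ 312 W/m²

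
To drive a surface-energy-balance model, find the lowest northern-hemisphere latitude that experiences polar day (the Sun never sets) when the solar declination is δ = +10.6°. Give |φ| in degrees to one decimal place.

Polar day requires cos H₀ = −tan φ tan δ ≤ −1, i.e. tan φ tan δ ≥ 1.
The boundary is |tan φ| · |tan δ| = 1, so |φ| = 90° − |δ| = 90° − 10.6° = 79.4° in the northern hemisphere.

|φ| = 79.4°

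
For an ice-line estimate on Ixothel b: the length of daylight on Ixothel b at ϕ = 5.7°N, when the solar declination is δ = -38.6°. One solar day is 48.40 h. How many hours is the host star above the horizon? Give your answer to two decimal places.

cos h₀ = −tan ϕ · tan δ = −tan(+5.7°) × tan(-38.600°) = 0.0797, so h₀ = 1.4910 rad = 85.43°.
Daylight = 2h₀/(2π) × 48.40 h = (1.4910/π) × 48.40 = 22.97 h.

22.97 h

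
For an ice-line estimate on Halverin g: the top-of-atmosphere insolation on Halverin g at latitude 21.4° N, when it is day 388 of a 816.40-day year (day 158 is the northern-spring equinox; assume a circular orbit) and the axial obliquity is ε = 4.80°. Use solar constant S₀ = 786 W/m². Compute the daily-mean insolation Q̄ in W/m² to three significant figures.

Solar longitude: λ_s = 360° × (388 − 158)/816.40 = 101.421°.
sin δ = sin 4.80° × sin 101.421° = 0.08202, so δ = +4.705°.
cos H₀ = −tan(+21.4°) tan(+4.705°) = -0.0323, H₀ = 1.6031 rad.
Bracket: H₀ sin φ sin δ + cos φ cos δ sin H₀ = 1.6031×0.36488×0.08202 + 0.93106×0.99663×0.99948 = 0.047977 + 0.927440 = 0.975417.
Q̄ = (S₀/π) × [bracket] = (786/π) × 0.975417 = 244.0 W/m².

Q̄ ≈ 244 W/m²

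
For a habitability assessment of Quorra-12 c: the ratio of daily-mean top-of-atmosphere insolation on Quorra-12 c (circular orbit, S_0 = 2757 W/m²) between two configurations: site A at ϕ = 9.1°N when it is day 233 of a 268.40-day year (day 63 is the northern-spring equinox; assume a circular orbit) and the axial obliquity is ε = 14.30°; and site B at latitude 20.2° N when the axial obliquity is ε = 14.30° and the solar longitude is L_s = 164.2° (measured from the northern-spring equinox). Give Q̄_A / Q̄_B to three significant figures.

— Configuration A (ϕ=+9.1°):
Solar longitude: L_s = 360° × (233 − 63)/268.40 = 228.018°.
sin δ = sin 14.30° × sin 228.018° = -0.18361, so δ = -10.580°.
cos h₀ = −tan(+9.1°) tan(-10.580°) = 0.0299, h₀ = 1.5409 rad.
Bracket: h₀ sin ϕ sin δ + cos ϕ cos δ sin h₀ = 1.5409×0.15816×-0.18361 + 0.98741×0.98300×0.99955 = -0.044747 + 0.970187 = 0.925440.
Q̄ = (S_0/π) × [bracket] = (2757/π) × 0.925440 = 812.15 W/m².
— Configuration B (ϕ=+20.2°):
Solar declination: sin δ = sin ε · sin L_s = sin 14.30° × sin 164.2° = 0.06725, so δ = +3.856°.
cos h₀ = −tan(+20.2°) tan(+3.856°) = -0.0248, h₀ = 1.5956 rad.
Bracket: h₀ sin ϕ sin δ + cos ϕ cos δ sin h₀ = 1.5956×0.34530×0.06725 + 0.93849×0.99774×0.99969 = 0.037052 + 0.936079 = 0.973131.
Q̄ = (S_0/π) × [bracket] = (2757/π) × 0.973131 = 854.00 W/m².
Ratio Q̄_A / Q̄_B = 812.15 / 854.00 = 0.9510.

Q̄_A / Q̄_B ≈ 0.951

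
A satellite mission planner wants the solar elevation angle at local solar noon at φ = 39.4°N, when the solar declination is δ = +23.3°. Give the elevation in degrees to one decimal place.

73.9°

At local noon the hour angle is zero, so the zenith angle equals |φ − δ| = |+39.4° − (+23.300°)| = 16.100°.
Elevation = 90° − 16.100° = 73.9°.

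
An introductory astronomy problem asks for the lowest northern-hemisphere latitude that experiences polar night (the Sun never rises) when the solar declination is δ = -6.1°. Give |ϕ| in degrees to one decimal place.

|ϕ| = 83.9°

Polar night requires cos h₀ = −tan ϕ tan δ ≥ 1, i.e. tan ϕ tan δ ≤ −1.
The boundary is |tan ϕ| · |tan δ| = 1, so |ϕ| = 90° − |δ| = 90° − 6.1° = 83.9° in the northern hemisphere.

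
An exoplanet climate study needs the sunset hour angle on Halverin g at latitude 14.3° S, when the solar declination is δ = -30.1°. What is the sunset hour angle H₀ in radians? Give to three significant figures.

H₀ = 1.72 rad

cos H₀ = −tan φ · tan δ = −tan(-14.3°) × tan(-30.100°) = -0.1478, so H₀ = 1.7191 rad = 98.50°.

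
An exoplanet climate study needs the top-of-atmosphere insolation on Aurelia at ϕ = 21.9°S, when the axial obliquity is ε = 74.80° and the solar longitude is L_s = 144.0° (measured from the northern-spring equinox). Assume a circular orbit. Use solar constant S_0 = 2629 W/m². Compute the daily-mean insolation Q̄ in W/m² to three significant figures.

Q̄ ≈ 386 W/m²

Solar declination: sin δ = sin ε · sin L_s = sin 74.80° × sin 144.0° = 0.56722, so δ = +34.557°.
cos h₀ = −tan(-21.9°) tan(+34.557°) = 0.2769, h₀ = 1.2903 rad.
Bracket: h₀ sin ϕ sin δ + cos ϕ cos δ sin h₀ = 1.2903×-0.37299×0.56722 + 0.92784×0.82356×0.96091 = -0.272985 + 0.734262 = 0.461277.
Q̄ = (S_0/π) × [bracket] = (2629/π) × 0.461277 = 386.0 W/m².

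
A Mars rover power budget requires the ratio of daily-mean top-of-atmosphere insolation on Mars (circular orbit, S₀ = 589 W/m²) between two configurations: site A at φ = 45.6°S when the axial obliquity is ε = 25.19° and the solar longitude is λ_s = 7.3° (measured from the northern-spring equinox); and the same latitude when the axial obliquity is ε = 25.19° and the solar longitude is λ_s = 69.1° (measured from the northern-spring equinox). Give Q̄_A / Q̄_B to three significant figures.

— Configuration A (φ=-45.6°):
Solar declination: sin δ = sin ε · sin λ_s = sin 25.19° × sin 7.3° = 0.05408, so δ = +3.100°.
cos H₀ = −tan(-45.6°) tan(+3.100°) = 0.0553, H₀ = 1.5155 rad.
Bracket: H₀ sin φ sin δ + cos φ cos δ sin H₀ = 1.5155×-0.71447×0.05408 + 0.69966×0.99854×0.99847 = -0.058557 + 0.697570 = 0.639013.
Q̄ = (S₀/π) × [bracket] = (589/π) × 0.639013 = 119.81 W/m².
— Configuration B (φ=-45.6°):
Solar declination: sin δ = sin ε · sin λ_s = sin 25.19° × sin 69.1° = 0.39762, so δ = +23.429°.
cos H₀ = −tan(-45.6°) tan(+23.429°) = 0.4425, H₀ = 1.1124 rad.
Bracket: H₀ sin φ sin δ + cos φ cos δ sin H₀ = 1.1124×-0.71447×0.39762 + 0.69966×0.91755×0.89676 = -0.316019 + 0.575696 = 0.259677.
Q̄ = (S₀/π) × [bracket] = (589/π) × 0.259677 = 48.685 W/m².
Ratio Q̄_A / Q̄_B = 119.81 / 48.685 = 2.461.

Q̄_A / Q̄_B ≈ 2.46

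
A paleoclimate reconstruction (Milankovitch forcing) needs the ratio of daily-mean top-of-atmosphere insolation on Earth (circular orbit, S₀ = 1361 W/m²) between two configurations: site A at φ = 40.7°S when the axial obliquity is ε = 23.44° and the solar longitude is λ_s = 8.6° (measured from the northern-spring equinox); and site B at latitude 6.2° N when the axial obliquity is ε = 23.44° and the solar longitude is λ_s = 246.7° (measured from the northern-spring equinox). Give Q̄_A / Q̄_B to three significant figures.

— Configuration A (φ=-40.7°):
Solar declination: sin δ = sin ε · sin λ_s = sin 23.44° × sin 8.6° = 0.05948, so δ = +3.410°.
cos H₀ = −tan(-40.7°) tan(+3.410°) = 0.0513, H₀ = 1.5195 rad.
Bracket: H₀ sin φ sin δ + cos φ cos δ sin H₀ = 1.5195×-0.65210×0.05948 + 0.75813×0.99823×0.99869 = -0.058937 + 0.755797 = 0.696860.
Q̄ = (S₀/π) × [bracket] = (1361/π) × 0.696860 = 301.89 W/m².
— Configuration B (φ=+6.2°):
Solar declination: sin δ = sin ε · sin λ_s = sin 23.44° × sin 246.7° = -0.36535, so δ = -21.429°.
cos H₀ = −tan(+6.2°) tan(-21.429°) = 0.0426, H₀ = 1.5281 rad.
Bracket: H₀ sin φ sin δ + cos φ cos δ sin H₀ = 1.5281×0.10800×-0.36535 + 0.99415×0.93087×0.99909 = -0.060295 + 0.924582 = 0.864287.
Q̄ = (S₀/π) × [bracket] = (1361/π) × 0.864287 = 374.43 W/m².
Ratio Q̄_A / Q̄_B = 301.89 / 374.43 = 0.8063.

Q̄_A / Q̄_B ≈ 0.806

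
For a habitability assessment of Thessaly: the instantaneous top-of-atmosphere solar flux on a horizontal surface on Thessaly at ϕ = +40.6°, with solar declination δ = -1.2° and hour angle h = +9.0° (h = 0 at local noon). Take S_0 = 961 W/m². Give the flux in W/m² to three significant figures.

cos θ_z = sin ϕ sin δ + cos ϕ cos δ cos h = -0.013629 + 0.749759 = 0.736130.
Flux = S_0 · cos θ_z = 961 × 0.736130 = 707.4 W/m².

707 W/m²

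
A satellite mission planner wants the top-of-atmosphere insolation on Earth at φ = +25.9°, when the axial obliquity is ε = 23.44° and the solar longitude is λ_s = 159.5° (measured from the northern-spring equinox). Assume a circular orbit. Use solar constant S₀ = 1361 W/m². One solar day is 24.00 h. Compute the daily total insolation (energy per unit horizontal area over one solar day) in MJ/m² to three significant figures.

37.0 MJ/m²

Solar declination: sin δ = sin ε · sin λ_s = sin 23.44° × sin 159.5° = 0.13931, so δ = +8.008°.
cos H₀ = −tan(+25.9°) tan(+8.008°) = -0.0683, H₀ = 1.6392 rad.
Bracket: H₀ sin φ sin δ + cos φ cos δ sin H₀ = 1.6392×0.43680×0.13931 + 0.89956×0.99025×0.99766 = 0.099746 + 0.888705 = 0.988451.
Q̄ = (S₀/π) × [bracket] = (1361/π) × 0.988451 = 428.22 W/m².
Daily total = Q̄ × 24.00 h × 3600 s/h = 428.22 × 24.00 × 3600 / 10⁶ = 37.00 MJ/m².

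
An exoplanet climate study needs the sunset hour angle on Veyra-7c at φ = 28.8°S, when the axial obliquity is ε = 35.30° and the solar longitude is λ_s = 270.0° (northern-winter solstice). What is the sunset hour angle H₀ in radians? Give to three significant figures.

H₀ = 1.97 rad

Solar declination: sin δ = sin ε · sin λ_s = sin 35.30° × sin 270.0° = -0.57786, so δ = -35.300°.
cos H₀ = −tan φ · tan δ = −tan(-28.8°) × tan(-35.300°) = -0.3892, so H₀ = 1.9706 rad = 112.91°.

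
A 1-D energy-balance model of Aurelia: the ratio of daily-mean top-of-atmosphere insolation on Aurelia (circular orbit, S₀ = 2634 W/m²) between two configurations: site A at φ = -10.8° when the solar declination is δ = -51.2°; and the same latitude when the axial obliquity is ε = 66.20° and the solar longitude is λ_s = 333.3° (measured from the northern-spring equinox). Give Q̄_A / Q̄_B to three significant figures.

Q̄_A / Q̄_B ≈ 0.846

— Configuration A (φ=-10.8°):
cos H₀ = −tan(-10.8°) tan(-51.200°) = -0.2373, H₀ = 1.8103 rad.
Bracket: H₀ sin φ sin δ + cos φ cos δ sin H₀ = 1.8103×-0.18738×-0.77934 + 0.98229×0.62660×0.97145 = 0.264363 + 0.597930 = 0.862293.
Q̄ = (S₀/π) × [bracket] = (2634/π) × 0.862293 = 722.97 W/m².
— Configuration B (φ=-10.8°):
Solar declination: sin δ = sin ε · sin λ_s = sin 66.20° × sin 333.3° = -0.41111, so δ = -24.275°.
cos H₀ = −tan(-10.8°) tan(-24.275°) = -0.0860, H₀ = 1.6569 rad.
Bracket: H₀ sin φ sin δ + cos φ cos δ sin H₀ = 1.6569×-0.18738×-0.41111 + 0.98229×0.91159×0.99629 = 0.127637 + 0.892124 = 1.019761.
Q̄ = (S₀/π) × [bracket] = (2634/π) × 1.019761 = 855.00 W/m².
Ratio Q̄_A / Q̄_B = 722.97 / 855.00 = 0.8456.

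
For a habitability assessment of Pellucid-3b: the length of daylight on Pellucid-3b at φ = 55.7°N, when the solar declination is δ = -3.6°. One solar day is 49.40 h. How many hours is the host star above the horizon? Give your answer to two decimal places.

23.25 h

cos H₀ = −tan φ · tan δ = −tan(+55.7°) × tan(-3.600°) = 0.0922, so H₀ = 1.4784 rad = 84.71°.
Daylight = 2H₀/(2π) × 49.40 h = (1.4784/π) × 49.40 = 23.25 h.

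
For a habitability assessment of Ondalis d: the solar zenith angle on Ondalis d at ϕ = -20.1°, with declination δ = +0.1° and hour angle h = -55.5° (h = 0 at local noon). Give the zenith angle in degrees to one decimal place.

cos θ_z = sin ϕ sin δ + cos ϕ cos δ cos h = -0.000600 + 0.531908 = 0.531308.
θ_z = arccos(0.531308) = 57.9°.

θ_z = 57.9°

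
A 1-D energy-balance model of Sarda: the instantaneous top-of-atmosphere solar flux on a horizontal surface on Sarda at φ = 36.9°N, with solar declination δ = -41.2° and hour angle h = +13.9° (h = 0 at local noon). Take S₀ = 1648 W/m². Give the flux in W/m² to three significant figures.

cos θ_z = sin φ sin δ + cos φ cos δ cos h = -0.395490 + 0.584075 = 0.188585.
Flux = S₀ · cos θ_z = 1648 × 0.188585 = 310.8 W/m².

311 W/m²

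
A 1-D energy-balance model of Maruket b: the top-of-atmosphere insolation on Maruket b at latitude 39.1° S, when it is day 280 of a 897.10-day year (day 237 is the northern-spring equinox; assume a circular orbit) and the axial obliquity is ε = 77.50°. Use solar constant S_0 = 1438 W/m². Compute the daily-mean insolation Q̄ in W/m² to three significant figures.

Q̄ ≈ 219 W/m²

Solar longitude: L_s = 360° × (280 − 237)/897.10 = 17.256°.
sin δ = sin 77.50° × sin 17.256° = 0.28960, so δ = +16.834°.
cos h₀ = −tan(-39.1°) tan(+16.834°) = 0.2459, h₀ = 1.3224 rad.
Bracket: h₀ sin ϕ sin δ + cos ϕ cos δ sin h₀ = 1.3224×-0.63068×0.28960 + 0.77605×0.95715×0.96930 = -0.241530 + 0.719992 = 0.478462.
Q̄ = (S_0/π) × [bracket] = (1438/π) × 0.478462 = 219.0 W/m².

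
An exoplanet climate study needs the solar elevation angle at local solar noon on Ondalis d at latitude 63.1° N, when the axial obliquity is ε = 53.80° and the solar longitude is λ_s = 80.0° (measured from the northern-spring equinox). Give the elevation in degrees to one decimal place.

79.5°

Solar declination: sin δ = sin ε · sin λ_s = sin 53.80° × sin 80.0° = 0.79470, so δ = +52.627°.
At local noon the hour angle is zero, so the zenith angle equals |φ − δ| = |+63.1° − (+52.627°)| = 10.473°.
Elevation = 90° − 10.473° = 79.5°.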